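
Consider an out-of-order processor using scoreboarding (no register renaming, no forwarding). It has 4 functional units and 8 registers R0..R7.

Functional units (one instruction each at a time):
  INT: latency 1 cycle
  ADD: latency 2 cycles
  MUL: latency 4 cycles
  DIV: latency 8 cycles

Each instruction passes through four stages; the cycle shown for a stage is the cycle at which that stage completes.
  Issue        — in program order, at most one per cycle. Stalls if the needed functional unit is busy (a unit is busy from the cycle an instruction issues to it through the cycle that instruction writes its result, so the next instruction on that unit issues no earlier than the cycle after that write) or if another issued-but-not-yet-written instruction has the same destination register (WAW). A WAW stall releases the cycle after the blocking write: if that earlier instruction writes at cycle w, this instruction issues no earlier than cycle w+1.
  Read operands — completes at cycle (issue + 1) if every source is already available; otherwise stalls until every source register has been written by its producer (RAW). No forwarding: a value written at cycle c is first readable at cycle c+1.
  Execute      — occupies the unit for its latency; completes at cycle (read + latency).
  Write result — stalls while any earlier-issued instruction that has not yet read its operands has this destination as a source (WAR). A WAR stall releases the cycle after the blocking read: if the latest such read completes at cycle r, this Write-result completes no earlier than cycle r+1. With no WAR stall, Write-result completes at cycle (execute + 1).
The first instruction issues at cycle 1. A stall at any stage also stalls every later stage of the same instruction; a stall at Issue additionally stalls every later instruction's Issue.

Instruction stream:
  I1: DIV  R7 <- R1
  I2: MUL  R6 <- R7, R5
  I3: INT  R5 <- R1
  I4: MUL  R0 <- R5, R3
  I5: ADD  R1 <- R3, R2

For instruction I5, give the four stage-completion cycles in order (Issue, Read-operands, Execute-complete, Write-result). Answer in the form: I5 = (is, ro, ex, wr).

I1  is:1  ro:2  ex:10  wr:11
I2  is:2  ro:12  ex:16  wr:17  — RAW R7: wait I1 write@11
I3  is:3  ro:4  ex:5  wr:13  — WAR R5: wait I2 read@12
I4  is:18  ro:19  ex:23  wr:24  — struct: MUL busy until I2 writes@17
I5  is:19  ro:20  ex:22  wr:23

I5 = (19, 20, 22, 23)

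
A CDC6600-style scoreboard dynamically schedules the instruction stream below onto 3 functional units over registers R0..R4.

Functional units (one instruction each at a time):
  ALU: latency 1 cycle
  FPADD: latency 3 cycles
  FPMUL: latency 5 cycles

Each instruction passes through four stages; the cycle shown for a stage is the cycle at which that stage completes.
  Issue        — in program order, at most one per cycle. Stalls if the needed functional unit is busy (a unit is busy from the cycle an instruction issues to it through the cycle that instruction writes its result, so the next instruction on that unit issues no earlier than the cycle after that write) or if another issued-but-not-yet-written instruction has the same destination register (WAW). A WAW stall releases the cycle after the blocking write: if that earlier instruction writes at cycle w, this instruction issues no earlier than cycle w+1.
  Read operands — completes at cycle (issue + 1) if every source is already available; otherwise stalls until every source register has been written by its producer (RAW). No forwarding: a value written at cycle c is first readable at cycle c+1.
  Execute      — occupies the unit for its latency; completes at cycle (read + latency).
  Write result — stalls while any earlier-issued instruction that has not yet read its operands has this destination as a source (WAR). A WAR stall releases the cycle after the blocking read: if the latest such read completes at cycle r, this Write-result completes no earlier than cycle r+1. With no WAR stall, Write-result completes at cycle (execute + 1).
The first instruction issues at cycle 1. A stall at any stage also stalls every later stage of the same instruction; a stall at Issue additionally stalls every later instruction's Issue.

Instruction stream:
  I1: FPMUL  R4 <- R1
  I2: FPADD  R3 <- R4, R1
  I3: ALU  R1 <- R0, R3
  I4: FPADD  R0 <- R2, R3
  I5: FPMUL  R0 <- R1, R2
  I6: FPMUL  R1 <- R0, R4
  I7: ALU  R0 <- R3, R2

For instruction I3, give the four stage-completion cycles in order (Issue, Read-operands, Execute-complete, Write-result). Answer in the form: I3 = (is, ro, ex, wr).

[I1] 1/2/7/8
[I2] 2/9/12/13  (RAW R4: wait I1 write@8)
[I3] 3/14/15/16  (RAW R3: wait I2 write@13)
[I4] 14/15/18/19  (struct: FPADD busy until I2 writes@13)
[I5] 20/21/26/27  (WAW R0: wait I4 write@19)
[I6] 28/29/34/35  (struct: FPMUL busy until I5 writes@27)
[I7] 29/30/31/32

I3 = (3, 14, 15, 16)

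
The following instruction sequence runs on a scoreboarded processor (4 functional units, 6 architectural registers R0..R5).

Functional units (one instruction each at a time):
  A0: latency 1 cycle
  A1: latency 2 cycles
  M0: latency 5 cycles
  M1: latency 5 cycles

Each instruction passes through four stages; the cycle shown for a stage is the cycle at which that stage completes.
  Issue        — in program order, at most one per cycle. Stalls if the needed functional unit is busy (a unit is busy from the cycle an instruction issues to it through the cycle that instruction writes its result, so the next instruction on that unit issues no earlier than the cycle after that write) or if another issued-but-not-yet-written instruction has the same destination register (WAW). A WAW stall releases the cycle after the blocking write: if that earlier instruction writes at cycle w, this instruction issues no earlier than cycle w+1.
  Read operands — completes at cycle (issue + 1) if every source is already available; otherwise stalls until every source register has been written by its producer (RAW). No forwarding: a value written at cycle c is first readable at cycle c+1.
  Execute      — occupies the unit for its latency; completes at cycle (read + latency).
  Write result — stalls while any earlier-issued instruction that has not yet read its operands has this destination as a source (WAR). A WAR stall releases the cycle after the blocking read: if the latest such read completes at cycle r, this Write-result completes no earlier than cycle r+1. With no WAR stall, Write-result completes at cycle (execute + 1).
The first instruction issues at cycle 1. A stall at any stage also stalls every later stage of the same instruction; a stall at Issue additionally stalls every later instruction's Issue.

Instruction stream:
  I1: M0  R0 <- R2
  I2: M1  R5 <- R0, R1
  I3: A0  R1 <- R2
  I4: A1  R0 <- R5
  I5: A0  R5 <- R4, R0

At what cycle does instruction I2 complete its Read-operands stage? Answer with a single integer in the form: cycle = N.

cycle = 9

I1  is:1  ro:2  ex:7  wr:8
I2  is:2  ro:9  ex:14  wr:15  — RAW R0: wait I1 write@8
I3  is:3  ro:4  ex:5  wr:10  — WAR R1: wait I2 read@9
I4  is:9  ro:16  ex:18  wr:19  — WAW R0: wait I1 write@8, RAW R5: wait I2 write@15
I5  is:16  ro:20  ex:21  wr:22  — WAW R5: wait I2 write@15, RAW R0: wait I4 write@19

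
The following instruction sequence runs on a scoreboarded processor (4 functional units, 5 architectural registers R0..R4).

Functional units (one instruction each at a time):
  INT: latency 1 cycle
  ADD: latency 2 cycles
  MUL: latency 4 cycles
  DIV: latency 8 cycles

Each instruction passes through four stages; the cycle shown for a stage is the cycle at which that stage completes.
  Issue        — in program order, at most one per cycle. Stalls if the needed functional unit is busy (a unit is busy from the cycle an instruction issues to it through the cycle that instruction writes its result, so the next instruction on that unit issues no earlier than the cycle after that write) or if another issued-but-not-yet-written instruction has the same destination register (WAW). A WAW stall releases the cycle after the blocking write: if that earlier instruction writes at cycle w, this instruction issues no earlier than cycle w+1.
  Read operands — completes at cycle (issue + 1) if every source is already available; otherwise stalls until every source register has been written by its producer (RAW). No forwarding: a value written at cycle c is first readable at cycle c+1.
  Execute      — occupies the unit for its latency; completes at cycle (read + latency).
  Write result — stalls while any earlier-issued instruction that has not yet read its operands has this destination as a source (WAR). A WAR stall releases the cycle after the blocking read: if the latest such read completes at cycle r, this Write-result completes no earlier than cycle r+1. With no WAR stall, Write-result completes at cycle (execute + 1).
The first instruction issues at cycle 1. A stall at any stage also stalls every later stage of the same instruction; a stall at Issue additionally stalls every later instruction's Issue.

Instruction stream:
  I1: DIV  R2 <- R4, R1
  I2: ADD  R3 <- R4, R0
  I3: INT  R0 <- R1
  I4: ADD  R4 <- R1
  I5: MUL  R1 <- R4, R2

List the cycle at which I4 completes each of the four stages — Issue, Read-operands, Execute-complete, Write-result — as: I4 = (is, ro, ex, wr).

[I1] 1/2/10/11
[I2] 2/3/5/6
[I3] 3/4/5/6
[I4] 7/8/10/11  (struct: ADD busy until I2 writes@6)
[I5] 8/12/16/17  (RAW R4: wait I4 write@11; RAW R2: wait I1 write@11)

I4 = (7, 8, 10, 11)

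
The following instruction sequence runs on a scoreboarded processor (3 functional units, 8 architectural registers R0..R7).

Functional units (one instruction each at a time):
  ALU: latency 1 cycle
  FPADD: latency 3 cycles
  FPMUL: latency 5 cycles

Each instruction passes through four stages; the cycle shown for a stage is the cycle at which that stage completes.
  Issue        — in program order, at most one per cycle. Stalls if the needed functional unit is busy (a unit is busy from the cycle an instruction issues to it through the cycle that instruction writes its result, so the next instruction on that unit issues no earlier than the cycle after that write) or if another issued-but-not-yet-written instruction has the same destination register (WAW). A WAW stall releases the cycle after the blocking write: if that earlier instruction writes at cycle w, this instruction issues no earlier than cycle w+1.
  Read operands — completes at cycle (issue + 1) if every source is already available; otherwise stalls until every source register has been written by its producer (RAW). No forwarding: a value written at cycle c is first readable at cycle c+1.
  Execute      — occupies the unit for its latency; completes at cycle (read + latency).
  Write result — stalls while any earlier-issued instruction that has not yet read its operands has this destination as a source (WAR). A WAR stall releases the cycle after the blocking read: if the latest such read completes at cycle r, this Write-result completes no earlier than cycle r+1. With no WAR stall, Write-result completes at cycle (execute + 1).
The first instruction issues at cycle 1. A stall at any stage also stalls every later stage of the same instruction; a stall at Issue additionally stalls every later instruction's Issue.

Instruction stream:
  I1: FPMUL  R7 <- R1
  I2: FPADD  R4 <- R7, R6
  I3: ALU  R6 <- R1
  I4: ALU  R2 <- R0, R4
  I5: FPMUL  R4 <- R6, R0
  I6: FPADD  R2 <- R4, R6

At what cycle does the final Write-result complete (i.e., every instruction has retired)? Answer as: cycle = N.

cycle = 26

c1: I1→FPMUL
c2: I1 RO; I2→FPADD
c3: I3→ALU
c4: I3 RO
c5: I3 EX
c7: I1 EX
c8: I1 WR R7
c9: I2 RO
c10: I3 WR R6
c11: I4→ALU
c12: I2 EX
c13: I2 WR R4
c14: I4 RO; I5→FPMUL
c15: I4 EX; I5 RO
c16: I4 WR R2
c17: I6→FPADD
c20: I5 EX
c21: I5 WR R4
c22: I6 RO
c25: I6 EX
c26: I6 WR R2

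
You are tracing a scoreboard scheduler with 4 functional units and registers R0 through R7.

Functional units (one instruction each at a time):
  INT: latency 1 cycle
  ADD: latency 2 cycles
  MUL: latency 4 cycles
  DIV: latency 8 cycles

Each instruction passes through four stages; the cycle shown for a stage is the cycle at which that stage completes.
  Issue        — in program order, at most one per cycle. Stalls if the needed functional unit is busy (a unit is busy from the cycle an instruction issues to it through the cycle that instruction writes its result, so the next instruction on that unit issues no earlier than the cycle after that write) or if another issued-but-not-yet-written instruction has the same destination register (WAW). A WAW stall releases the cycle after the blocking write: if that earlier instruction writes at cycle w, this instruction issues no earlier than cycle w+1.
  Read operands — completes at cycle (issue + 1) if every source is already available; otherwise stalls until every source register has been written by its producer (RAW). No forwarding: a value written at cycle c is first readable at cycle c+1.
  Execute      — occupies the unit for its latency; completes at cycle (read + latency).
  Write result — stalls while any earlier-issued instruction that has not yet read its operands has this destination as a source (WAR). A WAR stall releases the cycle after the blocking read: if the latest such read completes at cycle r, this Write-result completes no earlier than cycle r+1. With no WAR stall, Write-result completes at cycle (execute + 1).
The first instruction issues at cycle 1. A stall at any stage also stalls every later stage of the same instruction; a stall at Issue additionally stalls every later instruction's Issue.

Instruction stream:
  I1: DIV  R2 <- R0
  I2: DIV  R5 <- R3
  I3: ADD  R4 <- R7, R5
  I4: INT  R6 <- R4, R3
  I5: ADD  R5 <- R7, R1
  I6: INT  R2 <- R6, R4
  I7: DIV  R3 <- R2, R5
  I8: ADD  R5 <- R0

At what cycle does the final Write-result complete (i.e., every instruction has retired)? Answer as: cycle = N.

cycle = 43

I1  is:1  ro:2  ex:10  wr:11
I2  is:12  ro:13  ex:21  wr:22  — struct: DIV busy until I1 writes@11
I3  is:13  ro:23  ex:25  wr:26  — RAW R5: wait I2 write@22
I4  is:14  ro:27  ex:28  wr:29  — RAW R4: wait I3 write@26
I5  is:27  ro:28  ex:30  wr:31  — struct: ADD busy until I3 writes@26
I6  is:30  ro:31  ex:32  wr:33  — struct: INT busy until I4 writes@29
I7  is:31  ro:34  ex:42  wr:43  — RAW R2: wait I6 write@33
I8  is:32  ro:33  ex:35  wr:36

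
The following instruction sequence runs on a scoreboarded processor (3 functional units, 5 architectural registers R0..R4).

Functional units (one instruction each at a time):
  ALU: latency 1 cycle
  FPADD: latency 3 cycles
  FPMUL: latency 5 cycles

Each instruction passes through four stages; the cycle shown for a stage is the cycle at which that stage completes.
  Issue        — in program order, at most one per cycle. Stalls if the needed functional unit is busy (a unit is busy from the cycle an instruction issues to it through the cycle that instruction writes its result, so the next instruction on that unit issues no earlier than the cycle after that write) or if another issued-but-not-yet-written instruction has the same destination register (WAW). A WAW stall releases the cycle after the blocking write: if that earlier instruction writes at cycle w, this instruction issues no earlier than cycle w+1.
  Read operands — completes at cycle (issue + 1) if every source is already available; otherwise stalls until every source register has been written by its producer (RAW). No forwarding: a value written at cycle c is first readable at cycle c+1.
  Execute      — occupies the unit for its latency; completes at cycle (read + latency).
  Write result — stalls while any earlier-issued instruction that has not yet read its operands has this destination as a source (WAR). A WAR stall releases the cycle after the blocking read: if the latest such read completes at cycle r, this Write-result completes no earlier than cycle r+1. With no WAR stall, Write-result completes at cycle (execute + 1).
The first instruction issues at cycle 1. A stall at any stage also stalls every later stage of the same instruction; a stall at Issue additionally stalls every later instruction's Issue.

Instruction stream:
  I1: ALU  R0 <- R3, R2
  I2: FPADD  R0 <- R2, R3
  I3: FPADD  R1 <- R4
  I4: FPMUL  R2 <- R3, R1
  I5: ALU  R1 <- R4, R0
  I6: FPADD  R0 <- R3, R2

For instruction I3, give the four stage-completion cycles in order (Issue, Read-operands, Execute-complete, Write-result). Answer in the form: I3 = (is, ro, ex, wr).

[I1] 1/2/3/4
[I2] 5/6/9/10  (WAW R0: wait I1 write@4)
[I3] 11/12/15/16  (struct: FPADD busy until I2 writes@10)
[I4] 12/17/22/23  (RAW R1: wait I3 write@16)
[I5] 17/18/19/20  (WAW R1: wait I3 write@16)
[I6] 18/24/27/28  (RAW R2: wait I4 write@23)

I3 = (11, 12, 15, 16)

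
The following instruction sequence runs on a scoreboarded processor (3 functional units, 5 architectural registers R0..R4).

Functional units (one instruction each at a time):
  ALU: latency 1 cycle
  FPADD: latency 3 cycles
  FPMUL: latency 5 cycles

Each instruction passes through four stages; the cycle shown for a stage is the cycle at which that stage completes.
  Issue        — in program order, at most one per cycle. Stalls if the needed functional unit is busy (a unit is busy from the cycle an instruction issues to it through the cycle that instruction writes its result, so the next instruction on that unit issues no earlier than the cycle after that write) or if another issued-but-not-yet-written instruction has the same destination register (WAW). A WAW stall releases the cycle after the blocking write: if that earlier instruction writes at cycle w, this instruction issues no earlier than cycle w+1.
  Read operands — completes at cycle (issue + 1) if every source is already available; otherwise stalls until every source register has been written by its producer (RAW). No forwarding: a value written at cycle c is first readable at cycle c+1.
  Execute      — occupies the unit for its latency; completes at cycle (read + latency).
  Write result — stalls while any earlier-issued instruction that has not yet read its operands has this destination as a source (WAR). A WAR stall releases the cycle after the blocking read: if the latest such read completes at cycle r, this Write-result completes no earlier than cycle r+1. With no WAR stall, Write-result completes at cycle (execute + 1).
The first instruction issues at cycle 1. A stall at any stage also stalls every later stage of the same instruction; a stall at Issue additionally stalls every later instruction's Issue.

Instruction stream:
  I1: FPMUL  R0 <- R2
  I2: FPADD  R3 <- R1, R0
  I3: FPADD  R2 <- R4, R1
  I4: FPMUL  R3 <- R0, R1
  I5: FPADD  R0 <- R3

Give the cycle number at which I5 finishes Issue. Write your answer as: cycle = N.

cycle = 20

[1] I1 dispatched to FPMUL
[2] I1 operands ready; I2 dispatched to FPADD
[7] I1 complete
[8] R0←I1
[9] I2 operands ready
[12] I2 complete
[13] R3←I2
[14] I3 dispatched to FPADD
[15] I3 operands ready; I4 dispatched to FPMUL
[16] I4 operands ready
[18] I3 complete
[19] R2←I3
[20] I5 dispatched to FPADD
[21] I4 complete
[22] R3←I4
[23] I5 operands ready
[26] I5 complete
[27] R0←I5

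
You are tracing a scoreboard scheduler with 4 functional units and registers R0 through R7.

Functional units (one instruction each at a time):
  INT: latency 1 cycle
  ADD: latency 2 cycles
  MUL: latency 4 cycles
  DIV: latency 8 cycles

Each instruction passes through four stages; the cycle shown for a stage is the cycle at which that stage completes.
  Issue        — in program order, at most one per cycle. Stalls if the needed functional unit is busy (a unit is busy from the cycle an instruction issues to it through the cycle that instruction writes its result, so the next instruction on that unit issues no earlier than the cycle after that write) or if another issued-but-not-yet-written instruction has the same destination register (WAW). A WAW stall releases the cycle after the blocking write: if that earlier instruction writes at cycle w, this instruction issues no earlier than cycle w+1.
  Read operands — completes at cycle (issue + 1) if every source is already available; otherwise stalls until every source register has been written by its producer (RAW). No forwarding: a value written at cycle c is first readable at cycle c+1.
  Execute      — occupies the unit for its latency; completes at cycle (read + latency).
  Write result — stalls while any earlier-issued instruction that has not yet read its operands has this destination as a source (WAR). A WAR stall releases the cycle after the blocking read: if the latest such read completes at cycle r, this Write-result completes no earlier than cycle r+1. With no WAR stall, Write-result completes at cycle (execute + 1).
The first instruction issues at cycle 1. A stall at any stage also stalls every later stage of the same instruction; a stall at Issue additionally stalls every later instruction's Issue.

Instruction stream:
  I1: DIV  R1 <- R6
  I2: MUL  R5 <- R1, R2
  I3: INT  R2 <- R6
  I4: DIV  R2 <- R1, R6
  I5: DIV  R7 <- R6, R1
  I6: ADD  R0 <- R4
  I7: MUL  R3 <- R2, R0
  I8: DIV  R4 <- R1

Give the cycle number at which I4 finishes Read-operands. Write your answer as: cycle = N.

I1 -> (1, 2, 10, 11)
I2 -> (2, 12, 16, 17)  // RAW R1: wait I1 write@11
I3 -> (3, 4, 5, 13)  // WAR R2: wait I2 read@12
I4 -> (14, 15, 23, 24)  // WAW R2: wait I3 write@13
I5 -> (25, 26, 34, 35)  // struct: DIV busy until I4 writes@24
I6 -> (26, 27, 29, 30)
I7 -> (27, 31, 35, 36)  // RAW R0: wait I6 write@30
I8 -> (36, 37, 45, 46)  // struct: DIV busy until I5 writes@35

cycle = 15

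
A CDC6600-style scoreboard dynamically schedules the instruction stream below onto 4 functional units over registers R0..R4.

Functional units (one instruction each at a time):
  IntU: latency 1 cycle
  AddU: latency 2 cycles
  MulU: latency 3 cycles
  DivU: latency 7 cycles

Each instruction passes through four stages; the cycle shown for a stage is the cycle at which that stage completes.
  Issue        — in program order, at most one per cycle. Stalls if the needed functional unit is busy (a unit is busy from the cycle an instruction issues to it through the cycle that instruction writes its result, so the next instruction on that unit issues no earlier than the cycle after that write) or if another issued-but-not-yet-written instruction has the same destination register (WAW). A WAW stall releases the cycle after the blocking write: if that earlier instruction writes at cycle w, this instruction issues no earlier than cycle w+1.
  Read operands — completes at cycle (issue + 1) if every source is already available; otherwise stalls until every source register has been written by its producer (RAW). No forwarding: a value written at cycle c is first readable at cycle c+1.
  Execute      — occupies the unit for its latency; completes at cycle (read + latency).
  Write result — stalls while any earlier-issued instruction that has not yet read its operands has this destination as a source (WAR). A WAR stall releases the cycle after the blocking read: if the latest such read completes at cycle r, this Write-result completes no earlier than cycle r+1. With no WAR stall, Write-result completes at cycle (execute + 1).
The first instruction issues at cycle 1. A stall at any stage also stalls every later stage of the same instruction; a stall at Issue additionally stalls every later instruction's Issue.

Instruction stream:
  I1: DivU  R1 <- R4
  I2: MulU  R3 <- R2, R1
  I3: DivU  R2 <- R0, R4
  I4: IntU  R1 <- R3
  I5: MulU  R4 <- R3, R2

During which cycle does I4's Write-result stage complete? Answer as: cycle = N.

I1 -> (1, 2, 9, 10)
I2 -> (2, 11, 14, 15)  // RAW R1: wait I1 write@10
I3 -> (11, 12, 19, 20)  // struct: DivU busy until I1 writes@10
I4 -> (12, 16, 17, 18)  // RAW R3: wait I2 write@15
I5 -> (16, 21, 24, 25)  // struct: MulU busy until I2 writes@15, RAW R2: wait I3 write@20

cycle = 18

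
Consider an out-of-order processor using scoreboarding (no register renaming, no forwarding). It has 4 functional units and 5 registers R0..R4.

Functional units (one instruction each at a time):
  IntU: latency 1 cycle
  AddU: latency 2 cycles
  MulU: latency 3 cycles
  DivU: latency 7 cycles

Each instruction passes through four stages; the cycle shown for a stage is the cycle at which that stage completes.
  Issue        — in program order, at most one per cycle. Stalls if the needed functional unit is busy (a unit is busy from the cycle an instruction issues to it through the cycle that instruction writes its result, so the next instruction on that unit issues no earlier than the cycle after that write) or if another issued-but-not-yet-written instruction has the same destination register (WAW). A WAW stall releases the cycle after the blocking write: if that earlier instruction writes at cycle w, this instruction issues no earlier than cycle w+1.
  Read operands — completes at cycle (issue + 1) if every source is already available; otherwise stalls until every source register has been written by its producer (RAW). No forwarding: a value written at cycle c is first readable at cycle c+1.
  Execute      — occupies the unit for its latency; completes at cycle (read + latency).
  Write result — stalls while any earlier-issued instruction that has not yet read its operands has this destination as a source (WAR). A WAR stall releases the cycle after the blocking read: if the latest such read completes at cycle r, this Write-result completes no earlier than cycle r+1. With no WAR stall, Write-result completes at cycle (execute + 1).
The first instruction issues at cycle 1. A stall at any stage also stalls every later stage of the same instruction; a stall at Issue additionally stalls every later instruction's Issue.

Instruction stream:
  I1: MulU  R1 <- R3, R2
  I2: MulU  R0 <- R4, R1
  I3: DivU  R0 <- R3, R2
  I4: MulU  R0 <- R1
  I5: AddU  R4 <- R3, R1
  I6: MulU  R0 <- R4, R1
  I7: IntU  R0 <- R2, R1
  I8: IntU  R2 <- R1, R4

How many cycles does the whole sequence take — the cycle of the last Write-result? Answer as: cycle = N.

cycle = 42

cycle 1: issue I1 (MulU)
cycle 2: I1 read-ops
cycle 5: I1 finished on MulU
cycle 6: I1→R1
cycle 7: issue I2 (MulU)
cycle 8: I2 read-ops
cycle 11: I2 finished on MulU
cycle 12: I2→R0
cycle 13: issue I3 (DivU)
cycle 14: I3 read-ops
cycle 21: I3 finished on DivU
cycle 22: I3→R0
cycle 23: issue I4 (MulU)
cycle 24: I4 read-ops · issue I5 (AddU)
cycle 25: I5 read-ops
cycle 27: I4 finished on MulU · I5 finished on AddU
cycle 28: I4→R0 · I5→R4
cycle 29: issue I6 (MulU)
cycle 30: I6 read-ops
cycle 33: I6 finished on MulU
cycle 34: I6→R0
cycle 35: issue I7 (IntU)
cycle 36: I7 read-ops
cycle 37: I7 finished on IntU
cycle 38: I7→R0
cycle 39: issue I8 (IntU)
cycle 40: I8 read-ops
cycle 41: I8 finished on IntU
cycle 42: I8→R2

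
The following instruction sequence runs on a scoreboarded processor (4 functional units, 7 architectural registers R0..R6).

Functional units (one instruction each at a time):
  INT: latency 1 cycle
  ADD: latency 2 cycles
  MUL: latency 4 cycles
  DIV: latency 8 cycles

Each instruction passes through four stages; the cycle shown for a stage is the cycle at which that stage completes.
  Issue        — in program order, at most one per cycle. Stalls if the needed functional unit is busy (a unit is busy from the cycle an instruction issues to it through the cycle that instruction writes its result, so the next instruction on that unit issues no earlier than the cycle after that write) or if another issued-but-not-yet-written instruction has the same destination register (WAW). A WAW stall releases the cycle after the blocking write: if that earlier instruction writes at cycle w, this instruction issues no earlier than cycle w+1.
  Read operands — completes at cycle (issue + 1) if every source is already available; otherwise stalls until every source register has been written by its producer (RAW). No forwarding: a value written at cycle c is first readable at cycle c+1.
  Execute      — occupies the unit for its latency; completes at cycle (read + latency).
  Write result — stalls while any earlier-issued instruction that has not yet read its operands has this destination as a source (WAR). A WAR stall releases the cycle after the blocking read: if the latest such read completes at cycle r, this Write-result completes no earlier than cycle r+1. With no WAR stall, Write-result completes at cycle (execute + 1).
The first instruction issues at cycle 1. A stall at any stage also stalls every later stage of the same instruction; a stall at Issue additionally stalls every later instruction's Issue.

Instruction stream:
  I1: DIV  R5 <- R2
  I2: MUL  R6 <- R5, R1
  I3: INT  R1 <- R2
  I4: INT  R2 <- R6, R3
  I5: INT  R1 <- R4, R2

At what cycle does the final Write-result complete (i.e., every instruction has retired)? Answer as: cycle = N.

I1 -> (1, 2, 10, 11)
I2 -> (2, 12, 16, 17)  // RAW R5: wait I1 write@11
I3 -> (3, 4, 5, 13)  // WAR R1: wait I2 read@12
I4 -> (14, 18, 19, 20)  // struct: INT busy until I3 writes@13, RAW R6: wait I2 write@17
I5 -> (21, 22, 23, 24)  // struct: INT busy until I4 writes@20

cycle = 24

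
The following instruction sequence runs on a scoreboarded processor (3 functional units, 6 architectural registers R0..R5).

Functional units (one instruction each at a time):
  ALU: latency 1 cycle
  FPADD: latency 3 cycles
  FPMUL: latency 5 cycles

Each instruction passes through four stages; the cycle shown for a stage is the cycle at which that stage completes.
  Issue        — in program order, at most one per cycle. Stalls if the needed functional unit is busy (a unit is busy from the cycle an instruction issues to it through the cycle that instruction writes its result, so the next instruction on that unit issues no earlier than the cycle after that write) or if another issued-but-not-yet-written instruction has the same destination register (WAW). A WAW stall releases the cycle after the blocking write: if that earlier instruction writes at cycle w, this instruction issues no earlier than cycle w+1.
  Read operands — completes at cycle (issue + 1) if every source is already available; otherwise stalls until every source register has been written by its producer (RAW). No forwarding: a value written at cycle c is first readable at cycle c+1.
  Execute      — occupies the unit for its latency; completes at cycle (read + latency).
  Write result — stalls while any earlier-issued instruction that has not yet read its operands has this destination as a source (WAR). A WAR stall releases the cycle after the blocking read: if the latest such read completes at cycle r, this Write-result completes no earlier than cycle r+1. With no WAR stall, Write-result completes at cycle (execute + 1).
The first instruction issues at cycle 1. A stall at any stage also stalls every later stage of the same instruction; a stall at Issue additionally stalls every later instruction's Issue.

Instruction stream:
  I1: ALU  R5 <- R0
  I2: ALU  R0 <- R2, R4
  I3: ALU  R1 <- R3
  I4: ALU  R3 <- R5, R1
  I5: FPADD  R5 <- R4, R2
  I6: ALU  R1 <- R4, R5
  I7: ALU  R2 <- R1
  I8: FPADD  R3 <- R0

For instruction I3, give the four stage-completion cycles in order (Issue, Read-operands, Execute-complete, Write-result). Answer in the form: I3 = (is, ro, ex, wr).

I3 = (9, 10, 11, 12)

[1] issue I1 (ALU)
[2] I1 read-ops
[3] I1 finished on ALU
[4] I1→R5
[5] issue I2 (ALU)
[6] I2 read-ops
[7] I2 finished on ALU
[8] I2→R0
[9] issue I3 (ALU)
[10] I3 read-ops
[11] I3 finished on ALU
[12] I3→R1
[13] issue I4 (ALU)
[14] I4 read-ops; issue I5 (FPADD)
[15] I4 finished on ALU; I5 read-ops
[16] I4→R3
[17] issue I6 (ALU)
[18] I5 finished on FPADD
[19] I5→R5
[20] I6 read-ops
[21] I6 finished on ALU
[22] I6→R1
[23] issue I7 (ALU)
[24] I7 read-ops; issue I8 (FPADD)
[25] I7 finished on ALU; I8 read-ops
[26] I7→R2
[28] I8 finished on FPADD
[29] I8→R3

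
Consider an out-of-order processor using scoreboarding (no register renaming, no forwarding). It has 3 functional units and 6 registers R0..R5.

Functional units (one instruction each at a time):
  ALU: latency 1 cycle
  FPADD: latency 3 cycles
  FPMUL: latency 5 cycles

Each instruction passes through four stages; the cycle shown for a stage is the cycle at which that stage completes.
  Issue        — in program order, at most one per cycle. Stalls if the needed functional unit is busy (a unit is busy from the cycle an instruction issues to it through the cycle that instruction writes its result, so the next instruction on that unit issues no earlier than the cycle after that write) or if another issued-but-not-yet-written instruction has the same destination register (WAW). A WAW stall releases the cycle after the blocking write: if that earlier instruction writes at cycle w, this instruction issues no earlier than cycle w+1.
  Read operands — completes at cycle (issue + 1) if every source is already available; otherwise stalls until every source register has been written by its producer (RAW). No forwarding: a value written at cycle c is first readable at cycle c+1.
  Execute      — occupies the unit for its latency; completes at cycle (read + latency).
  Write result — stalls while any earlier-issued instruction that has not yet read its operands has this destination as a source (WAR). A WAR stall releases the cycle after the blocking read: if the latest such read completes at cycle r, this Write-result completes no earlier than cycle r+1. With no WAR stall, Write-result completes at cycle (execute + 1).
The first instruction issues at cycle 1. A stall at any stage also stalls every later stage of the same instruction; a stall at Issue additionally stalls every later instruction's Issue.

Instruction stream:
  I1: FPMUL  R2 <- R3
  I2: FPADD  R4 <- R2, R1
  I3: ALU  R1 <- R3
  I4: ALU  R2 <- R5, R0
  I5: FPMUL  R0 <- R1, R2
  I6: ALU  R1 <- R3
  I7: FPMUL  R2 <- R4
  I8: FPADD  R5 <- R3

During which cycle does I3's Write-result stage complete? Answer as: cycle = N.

cycle = 10

I1: IS=1 RO=2 EX=7 WR=8
I2: IS=2 RO=9 EX=12 WR=13  [RAW R2: wait I1 write@8]
I3: IS=3 RO=4 EX=5 WR=10  [WAR R1: wait I2 read@9]
I4: IS=11 RO=12 EX=13 WR=14  [struct: ALU busy until I3 writes@10]
I5: IS=12 RO=15 EX=20 WR=21  [RAW R2: wait I4 write@14]
I6: IS=15 RO=16 EX=17 WR=18  [struct: ALU busy until I4 writes@14]
I7: IS=22 RO=23 EX=28 WR=29  [struct: FPMUL busy until I5 writes@21]
I8: IS=23 RO=24 EX=27 WR=28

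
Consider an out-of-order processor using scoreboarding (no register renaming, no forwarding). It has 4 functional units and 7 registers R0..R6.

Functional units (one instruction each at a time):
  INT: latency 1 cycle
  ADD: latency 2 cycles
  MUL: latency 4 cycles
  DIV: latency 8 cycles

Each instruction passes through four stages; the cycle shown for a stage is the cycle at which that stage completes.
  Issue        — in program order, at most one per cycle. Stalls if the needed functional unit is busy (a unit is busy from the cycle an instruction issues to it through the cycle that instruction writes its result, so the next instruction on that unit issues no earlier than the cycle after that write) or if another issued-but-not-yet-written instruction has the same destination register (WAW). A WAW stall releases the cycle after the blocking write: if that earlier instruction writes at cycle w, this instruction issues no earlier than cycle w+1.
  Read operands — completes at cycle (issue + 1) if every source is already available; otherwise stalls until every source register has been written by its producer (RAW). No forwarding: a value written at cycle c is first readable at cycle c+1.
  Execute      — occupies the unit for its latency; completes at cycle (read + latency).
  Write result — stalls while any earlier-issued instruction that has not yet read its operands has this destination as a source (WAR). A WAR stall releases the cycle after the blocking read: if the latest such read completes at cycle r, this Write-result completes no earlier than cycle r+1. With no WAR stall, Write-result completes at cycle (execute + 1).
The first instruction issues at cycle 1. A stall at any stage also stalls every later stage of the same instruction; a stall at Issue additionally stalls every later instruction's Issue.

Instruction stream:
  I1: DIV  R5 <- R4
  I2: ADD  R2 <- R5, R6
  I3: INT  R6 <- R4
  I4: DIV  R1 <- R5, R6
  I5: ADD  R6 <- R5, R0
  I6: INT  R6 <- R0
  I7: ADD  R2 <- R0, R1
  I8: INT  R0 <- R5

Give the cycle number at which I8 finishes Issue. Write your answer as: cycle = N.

cycle = 25

I1  is:1  ro:2  ex:10  wr:11
I2  is:2  ro:12  ex:14  wr:15  — RAW R5: wait I1 write@11
I3  is:3  ro:4  ex:5  wr:13  — WAR R6: wait I2 read@12
I4  is:12  ro:14  ex:22  wr:23  — struct: DIV busy until I1 writes@11, RAW R6: wait I3 write@13
I5  is:16  ro:17  ex:19  wr:20  — struct: ADD busy until I2 writes@15
I6  is:21  ro:22  ex:23  wr:24  — WAW R6: wait I5 write@20
I7  is:22  ro:24  ex:26  wr:27  — RAW R1: wait I4 write@23
I8  is:25  ro:26  ex:27  wr:28  — struct: INT busy until I6 writes@24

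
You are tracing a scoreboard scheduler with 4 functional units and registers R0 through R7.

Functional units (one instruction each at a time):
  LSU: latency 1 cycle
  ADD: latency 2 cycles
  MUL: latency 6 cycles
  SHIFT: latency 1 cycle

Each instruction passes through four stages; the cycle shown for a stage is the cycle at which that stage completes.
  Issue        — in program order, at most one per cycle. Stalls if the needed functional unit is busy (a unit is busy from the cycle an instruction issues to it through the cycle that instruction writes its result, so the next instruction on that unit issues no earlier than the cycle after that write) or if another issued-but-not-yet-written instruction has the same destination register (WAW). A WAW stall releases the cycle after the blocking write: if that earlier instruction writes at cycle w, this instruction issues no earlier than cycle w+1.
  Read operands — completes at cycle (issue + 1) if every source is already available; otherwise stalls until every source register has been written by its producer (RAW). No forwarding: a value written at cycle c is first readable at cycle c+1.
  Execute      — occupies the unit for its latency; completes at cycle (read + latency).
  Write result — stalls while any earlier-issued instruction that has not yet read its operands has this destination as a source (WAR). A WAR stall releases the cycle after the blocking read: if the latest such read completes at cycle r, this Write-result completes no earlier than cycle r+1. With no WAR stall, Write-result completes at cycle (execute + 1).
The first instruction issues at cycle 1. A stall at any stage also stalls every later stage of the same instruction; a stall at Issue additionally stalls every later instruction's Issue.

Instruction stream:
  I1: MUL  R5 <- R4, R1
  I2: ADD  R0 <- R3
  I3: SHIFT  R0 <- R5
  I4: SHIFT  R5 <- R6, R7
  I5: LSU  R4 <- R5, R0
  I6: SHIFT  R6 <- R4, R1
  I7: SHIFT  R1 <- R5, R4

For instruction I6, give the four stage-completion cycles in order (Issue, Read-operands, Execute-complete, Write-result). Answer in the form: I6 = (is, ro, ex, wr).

t=1  I1→MUL
t=2  I1 RO | I2→ADD
t=3  I2 RO
t=5  I2 EX
t=6  I2 WR R0
t=7  I3→SHIFT
t=8  I1 EX
t=9  I1 WR R5
t=10  I3 RO
t=11  I3 EX
t=12  I3 WR R0
t=13  I4→SHIFT
t=14  I4 RO | I5→LSU
t=15  I4 EX
t=16  I4 WR R5
t=17  I5 RO | I6→SHIFT
t=18  I5 EX
t=19  I5 WR R4
t=20  I6 RO
t=21  I6 EX
t=22  I6 WR R6
t=23  I7→SHIFT
t=24  I7 RO
t=25  I7 EX
t=26  I7 WR R1

I6 = (17, 20, 21, 22)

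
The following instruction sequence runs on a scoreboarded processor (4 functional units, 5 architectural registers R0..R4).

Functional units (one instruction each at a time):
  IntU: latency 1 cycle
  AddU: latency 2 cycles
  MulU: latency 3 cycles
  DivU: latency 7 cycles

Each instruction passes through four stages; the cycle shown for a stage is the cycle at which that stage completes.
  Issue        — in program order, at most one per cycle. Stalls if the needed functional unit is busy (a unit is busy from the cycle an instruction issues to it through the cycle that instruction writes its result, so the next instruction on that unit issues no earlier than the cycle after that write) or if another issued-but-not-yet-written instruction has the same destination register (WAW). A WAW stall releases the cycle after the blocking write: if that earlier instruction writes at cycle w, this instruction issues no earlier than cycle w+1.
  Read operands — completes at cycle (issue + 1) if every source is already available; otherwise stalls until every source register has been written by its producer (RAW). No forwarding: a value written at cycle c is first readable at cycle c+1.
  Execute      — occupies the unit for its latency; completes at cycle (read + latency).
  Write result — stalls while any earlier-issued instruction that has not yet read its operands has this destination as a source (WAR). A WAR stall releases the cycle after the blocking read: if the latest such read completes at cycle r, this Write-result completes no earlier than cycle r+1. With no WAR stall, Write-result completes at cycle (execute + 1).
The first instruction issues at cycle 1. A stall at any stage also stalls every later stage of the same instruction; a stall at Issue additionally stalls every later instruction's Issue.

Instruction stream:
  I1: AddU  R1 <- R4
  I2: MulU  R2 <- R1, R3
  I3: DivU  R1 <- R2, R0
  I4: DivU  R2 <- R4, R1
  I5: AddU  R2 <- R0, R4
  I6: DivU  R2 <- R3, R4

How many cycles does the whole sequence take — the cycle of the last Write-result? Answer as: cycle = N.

cycle = 44

c1: issue I1 (AddU)
c2: I1 read-ops · issue I2 (MulU)
c4: I1 finished on AddU
c5: I1→R1
c6: I2 read-ops · issue I3 (DivU)
c9: I2 finished on MulU
c10: I2→R2
c11: I3 read-ops
c18: I3 finished on DivU
c19: I3→R1
c20: issue I4 (DivU)
c21: I4 read-ops
c28: I4 finished on DivU
c29: I4→R2
c30: issue I5 (AddU)
c31: I5 read-ops
c33: I5 finished on AddU
c34: I5→R2
c35: issue I6 (DivU)
c36: I6 read-ops
c43: I6 finished on DivU
c44: I6→R2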